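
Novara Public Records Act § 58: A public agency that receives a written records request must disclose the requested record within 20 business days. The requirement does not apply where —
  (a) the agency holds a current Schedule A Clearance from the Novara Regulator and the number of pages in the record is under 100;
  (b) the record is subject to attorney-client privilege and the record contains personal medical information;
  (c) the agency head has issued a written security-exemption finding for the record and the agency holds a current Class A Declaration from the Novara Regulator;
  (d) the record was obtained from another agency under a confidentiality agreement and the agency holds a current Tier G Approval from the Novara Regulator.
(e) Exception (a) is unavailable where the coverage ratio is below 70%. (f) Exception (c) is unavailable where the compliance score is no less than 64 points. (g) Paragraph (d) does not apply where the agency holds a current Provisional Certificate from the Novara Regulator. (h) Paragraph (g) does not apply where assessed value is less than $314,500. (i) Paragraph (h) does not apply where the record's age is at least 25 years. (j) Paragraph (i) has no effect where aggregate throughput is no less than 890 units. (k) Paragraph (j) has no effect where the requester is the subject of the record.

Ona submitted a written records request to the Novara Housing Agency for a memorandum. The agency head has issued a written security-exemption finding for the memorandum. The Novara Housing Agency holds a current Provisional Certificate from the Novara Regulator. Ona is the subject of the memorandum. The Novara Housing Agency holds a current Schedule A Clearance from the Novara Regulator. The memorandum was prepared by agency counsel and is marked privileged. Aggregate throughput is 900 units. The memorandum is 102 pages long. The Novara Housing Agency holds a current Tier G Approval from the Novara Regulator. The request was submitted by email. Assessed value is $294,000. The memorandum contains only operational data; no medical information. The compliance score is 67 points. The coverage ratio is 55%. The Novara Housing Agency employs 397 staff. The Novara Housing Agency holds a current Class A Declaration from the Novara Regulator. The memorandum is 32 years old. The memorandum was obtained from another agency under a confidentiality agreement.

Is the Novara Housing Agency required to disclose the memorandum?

Yes — the Novara Housing Agency must disclose the memorandum.

Exception (a) does not apply: the number of pages in the record is 102, not under 100.
Exception (b) does not apply: the memorandum contains only operational data.
Exception (c)'s conditions are all satisfied: a written security-exemption finding has been issued; a current Class A Declaration is held. However, paragraph (f) must be considered: (f) is triggered — the compliance score is 67 points, meeting the 64 points threshold. (c) is therefore removed.
All of (d)'s requirements are met (the memorandum was obtained under a confidentiality agreement; a current Tier G Approval is held). But applying paragraphs (g)–(k): (g) operates — a current Provisional Certificate is held. (h) would limit (g) — assessed value is $294,000, less than the $314,500 limit — but (i) sets (h) aside: (i) is engaged — the record's age is 32 years, meeting the 25 years threshold. (j) applies (aggregate throughput is 900 units, meeting the 890 units threshold), but is set aside by (k): (k) operates against (j): Ona is the subject of the memorandum. So (d) is unavailable.
No exception displaces § 58.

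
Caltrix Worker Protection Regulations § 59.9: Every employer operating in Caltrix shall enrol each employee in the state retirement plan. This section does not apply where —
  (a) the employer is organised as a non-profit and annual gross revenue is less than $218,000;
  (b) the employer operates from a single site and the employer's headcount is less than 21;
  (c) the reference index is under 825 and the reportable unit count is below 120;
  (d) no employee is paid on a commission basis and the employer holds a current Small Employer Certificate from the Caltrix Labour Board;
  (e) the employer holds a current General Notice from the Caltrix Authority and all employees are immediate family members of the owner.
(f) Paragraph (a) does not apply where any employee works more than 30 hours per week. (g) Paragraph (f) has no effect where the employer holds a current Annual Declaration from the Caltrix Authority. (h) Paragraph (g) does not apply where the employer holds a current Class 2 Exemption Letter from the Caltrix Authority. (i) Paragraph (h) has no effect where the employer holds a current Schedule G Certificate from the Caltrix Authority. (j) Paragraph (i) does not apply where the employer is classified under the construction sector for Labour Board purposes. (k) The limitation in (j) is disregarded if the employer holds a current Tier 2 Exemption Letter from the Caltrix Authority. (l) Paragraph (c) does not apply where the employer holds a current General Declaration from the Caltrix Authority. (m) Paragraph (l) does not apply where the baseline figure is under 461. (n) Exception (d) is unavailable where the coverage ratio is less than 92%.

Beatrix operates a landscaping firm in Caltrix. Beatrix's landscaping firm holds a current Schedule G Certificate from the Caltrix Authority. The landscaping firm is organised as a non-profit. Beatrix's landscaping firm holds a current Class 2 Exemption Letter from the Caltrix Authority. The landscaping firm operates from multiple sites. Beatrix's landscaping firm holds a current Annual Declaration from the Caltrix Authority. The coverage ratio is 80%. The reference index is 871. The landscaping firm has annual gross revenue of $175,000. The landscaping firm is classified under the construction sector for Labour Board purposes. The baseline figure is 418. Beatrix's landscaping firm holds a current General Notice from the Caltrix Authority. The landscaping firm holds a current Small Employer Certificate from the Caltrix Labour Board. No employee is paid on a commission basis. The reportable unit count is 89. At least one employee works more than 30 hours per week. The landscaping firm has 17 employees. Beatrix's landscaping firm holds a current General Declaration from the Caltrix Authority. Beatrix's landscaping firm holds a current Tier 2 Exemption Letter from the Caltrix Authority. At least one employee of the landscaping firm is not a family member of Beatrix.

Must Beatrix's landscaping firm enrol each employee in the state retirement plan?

Exception (a): the employer is a non-profit; annual gross revenue is $175,000, less than the $218,000 limit — every condition holds. Under paragraphs (f)–(k): (f) is engaged (at least one employee exceeds 30 hours/week), but is overridden by (g): (g) applies — a current Annual Declaration is held. (h) is triggered (a current Class 2 Exemption Letter is held), but is set aside by (i): (i) operates against (h): a current Schedule G Certificate is held. (j) would limit (i) — the landscaping firm is classified under the construction sector — but (k) sets (j) aside: (k) operates against (j): a current Tier 2 Exemption Letter is held. (a) remains available.
Exception (b) fails — the employer operates from multiple sites.
Exception (c) does not apply: the reference index is 871, not under 825.
Exception (d)'s conditions are all satisfied: no employee is paid on commission; a current Small Employer Certificate is held. Turning to paragraph (n): (n) operates against (d): the coverage ratio is 80%, less than the 92% limit. (d) is therefore removed.
Exception (e) requires that all employees are immediate family members of the owner; but at least one employee is not a family member, so (e) is unavailable.

No — exception (a) applies; Beatrix's landscaping firm is not required to enrol each employee in the state retirement plan.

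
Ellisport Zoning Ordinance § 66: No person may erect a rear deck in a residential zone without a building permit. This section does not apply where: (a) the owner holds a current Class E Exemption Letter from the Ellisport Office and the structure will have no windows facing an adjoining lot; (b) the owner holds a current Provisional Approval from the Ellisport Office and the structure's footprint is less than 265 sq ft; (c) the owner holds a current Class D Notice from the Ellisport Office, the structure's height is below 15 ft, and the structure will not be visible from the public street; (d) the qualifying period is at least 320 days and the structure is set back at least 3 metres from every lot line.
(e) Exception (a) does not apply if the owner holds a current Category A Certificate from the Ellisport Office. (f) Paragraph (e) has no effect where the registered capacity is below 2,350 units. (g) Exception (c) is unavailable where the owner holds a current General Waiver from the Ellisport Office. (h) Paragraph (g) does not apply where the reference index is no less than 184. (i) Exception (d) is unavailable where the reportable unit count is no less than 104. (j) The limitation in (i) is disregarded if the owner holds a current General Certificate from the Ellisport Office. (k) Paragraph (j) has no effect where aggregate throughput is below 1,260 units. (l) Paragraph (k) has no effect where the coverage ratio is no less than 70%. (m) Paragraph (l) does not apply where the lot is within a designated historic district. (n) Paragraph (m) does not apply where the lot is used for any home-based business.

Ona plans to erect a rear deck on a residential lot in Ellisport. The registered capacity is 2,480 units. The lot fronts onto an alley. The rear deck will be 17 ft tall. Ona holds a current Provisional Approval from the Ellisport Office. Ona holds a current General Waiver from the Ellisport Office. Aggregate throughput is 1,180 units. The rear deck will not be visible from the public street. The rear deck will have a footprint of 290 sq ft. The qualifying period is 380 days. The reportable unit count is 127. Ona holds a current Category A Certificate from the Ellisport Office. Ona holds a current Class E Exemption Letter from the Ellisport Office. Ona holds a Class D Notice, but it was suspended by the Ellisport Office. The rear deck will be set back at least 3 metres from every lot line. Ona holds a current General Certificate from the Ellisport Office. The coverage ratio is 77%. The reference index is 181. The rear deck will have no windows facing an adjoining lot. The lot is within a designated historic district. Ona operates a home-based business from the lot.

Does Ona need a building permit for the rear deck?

No — exception (d) applies; Ona does not need a building permit.

Exception (a) is satisfied on its face — a current Class E Exemption Letter is held; no windows face an adjoining lot. But applying paragraphs (e)–(f): (e) operates against (a): a current Category A Certificate is held. (f) is inapplicable (the registered capacity is 2,480 units, not below 2,350 units), so (e) stands. Exception (a) does not apply.
Exception (b) fails — the structure's footprint is 290 sq ft, not less than 265 sq ft.
Exception (c) does not apply: there is no Class D Notice in force.
Exception (d) is satisfied on its face — the qualifying period is 380 days, meeting the 320 days threshold; the setback is at least 3 m on every side. As to paragraphs (i)–(n): (i) applies (the reportable unit count is 127, meeting the 104 threshold), but is overridden by (j): (j) applies — a current General Certificate is held. (k) is triggered (aggregate throughput is 1,180 units, below the 1,260 units limit), but is overridden by (l): (l) operates against (k): the coverage ratio is 77%, meeting the 70% threshold. (m) would limit (l) — the lot is in a historic district — but (n) sets (m) aside: (n) is engaged — a home-based business operates on the lot. (d) remains available.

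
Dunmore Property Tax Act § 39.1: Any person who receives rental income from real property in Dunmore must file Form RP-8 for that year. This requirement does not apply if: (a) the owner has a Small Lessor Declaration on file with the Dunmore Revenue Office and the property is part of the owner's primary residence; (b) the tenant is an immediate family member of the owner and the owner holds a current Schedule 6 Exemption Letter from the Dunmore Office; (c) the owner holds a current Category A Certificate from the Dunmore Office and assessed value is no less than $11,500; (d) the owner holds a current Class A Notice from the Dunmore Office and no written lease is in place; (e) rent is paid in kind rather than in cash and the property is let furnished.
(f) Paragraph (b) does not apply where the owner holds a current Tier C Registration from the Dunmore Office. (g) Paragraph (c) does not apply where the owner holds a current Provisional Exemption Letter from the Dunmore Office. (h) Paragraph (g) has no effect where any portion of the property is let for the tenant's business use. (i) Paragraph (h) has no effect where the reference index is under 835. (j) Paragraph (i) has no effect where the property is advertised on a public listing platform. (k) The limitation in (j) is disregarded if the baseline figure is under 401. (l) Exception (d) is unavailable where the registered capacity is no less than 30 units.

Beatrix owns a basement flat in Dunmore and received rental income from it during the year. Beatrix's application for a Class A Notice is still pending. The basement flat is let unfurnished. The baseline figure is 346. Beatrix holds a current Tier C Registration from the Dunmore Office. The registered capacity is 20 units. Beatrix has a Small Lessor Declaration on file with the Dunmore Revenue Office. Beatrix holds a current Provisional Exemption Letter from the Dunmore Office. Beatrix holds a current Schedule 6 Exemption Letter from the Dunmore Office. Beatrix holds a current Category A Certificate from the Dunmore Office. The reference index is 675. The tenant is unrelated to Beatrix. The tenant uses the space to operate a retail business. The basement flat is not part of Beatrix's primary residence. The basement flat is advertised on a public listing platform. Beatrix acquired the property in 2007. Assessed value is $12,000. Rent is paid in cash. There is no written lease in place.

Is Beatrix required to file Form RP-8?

Yes — Beatrix must file Form RP-8.

Exception (a) requires that the property is part of the owner's primary residence; but the basement flat is not part of the primary residence, so (a) is unavailable.
Exception (b) fails — the tenant is unrelated to the owner.
Exception (c): a current Category A Certificate is held; assessed value is $12,000, meeting the $11,500 threshold — every condition holds. But: (g) is triggered — a current Provisional Exemption Letter is held. (h) would limit (g) — the space is let for business use — but (i) sets (h) aside: (i) operates against (h): the reference index is 675, under the 835 limit. (j) would limit (i) — the property is publicly advertised — but (k) sets (j) aside: (k) operates against (j): the baseline figure is 346, under the 401 limit. So (c) is unavailable.
Exception (d) requires that the owner holds a current Class A Notice from the Dunmore Office; but the Class A Notice is not current, so (d) is unavailable.
Exception (e) fails — rent is paid in cash.
No exception applies. The general rule governs.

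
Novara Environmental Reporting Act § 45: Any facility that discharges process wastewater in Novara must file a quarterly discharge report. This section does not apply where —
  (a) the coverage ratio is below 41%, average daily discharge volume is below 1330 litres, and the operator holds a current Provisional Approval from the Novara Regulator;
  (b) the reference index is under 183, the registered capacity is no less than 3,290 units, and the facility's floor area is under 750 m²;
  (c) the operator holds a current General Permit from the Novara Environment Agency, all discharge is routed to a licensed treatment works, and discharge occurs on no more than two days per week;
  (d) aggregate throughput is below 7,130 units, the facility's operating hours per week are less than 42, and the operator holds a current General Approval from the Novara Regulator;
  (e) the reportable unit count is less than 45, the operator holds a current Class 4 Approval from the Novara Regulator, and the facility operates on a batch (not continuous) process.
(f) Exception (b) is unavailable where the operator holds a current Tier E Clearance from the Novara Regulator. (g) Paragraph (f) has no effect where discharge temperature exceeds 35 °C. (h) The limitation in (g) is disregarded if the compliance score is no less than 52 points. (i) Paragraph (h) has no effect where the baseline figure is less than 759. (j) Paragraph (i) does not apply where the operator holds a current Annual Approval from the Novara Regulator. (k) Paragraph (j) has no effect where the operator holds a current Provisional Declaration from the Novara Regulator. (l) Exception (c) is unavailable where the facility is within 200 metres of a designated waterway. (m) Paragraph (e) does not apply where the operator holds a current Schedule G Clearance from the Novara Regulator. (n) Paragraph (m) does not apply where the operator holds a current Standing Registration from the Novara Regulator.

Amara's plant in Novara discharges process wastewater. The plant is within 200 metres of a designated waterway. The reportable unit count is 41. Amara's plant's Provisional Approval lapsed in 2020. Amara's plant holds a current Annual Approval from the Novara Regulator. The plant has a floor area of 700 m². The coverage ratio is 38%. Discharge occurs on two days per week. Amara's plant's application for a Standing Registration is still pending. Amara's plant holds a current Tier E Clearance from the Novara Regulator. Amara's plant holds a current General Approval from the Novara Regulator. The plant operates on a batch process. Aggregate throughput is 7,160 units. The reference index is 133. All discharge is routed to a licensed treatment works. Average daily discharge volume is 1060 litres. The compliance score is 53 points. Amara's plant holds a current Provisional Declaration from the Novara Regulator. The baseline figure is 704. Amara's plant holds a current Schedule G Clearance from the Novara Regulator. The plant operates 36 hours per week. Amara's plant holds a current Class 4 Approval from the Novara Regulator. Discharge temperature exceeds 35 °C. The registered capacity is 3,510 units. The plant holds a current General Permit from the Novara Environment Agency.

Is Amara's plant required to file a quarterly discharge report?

Exception (a) requires that the operator holds a current Provisional Approval from the Novara Regulator; but the Provisional Approval is not current, so (a) is unavailable.
Exception (b) is satisfied on its face — the reference index is 133, under the 183 limit; the registered capacity is 3,510 units, meeting the 3,290 units threshold; the facility's floor area is 700 m², under the 750 m² limit. Under paragraphs (f)–(k): (f) would limit (b) — a current Tier E Clearance is held — but (g) sets (f) aside: (g) applies — discharge temperature exceeds 35 °C. (h) applies (the compliance score is 53 points, meeting the 52 points threshold), but is set aside by (i): (i) is triggered — the baseline figure is 704, less than the 759 limit. (j) would limit (i) — a current Annual Approval is held — but (k) sets (j) aside: (k) operates — a current Provisional Declaration is held. Exception (b) stands.
Exception (c) is satisfied on its face — a current General Permit is held; discharge is routed to a licensed treatment works; discharge occurs on no more than two days per week. But: (l) operates against (c): the plant is within 200 m of a designated waterway. (c) is therefore removed.
Exception (d) fails — aggregate throughput is 7,160 units, not below 7,130 units.
Exception (e)'s conditions are all satisfied: the reportable unit count is 41, less than the 45 limit; a current Class 4 Approval is held; the facility operates on a batch process. However, paragraphs (m)–(n) must be considered: (m) operates against (e): a current Schedule G Clearance is held. (n), which would lift (m), is inapplicable — no current Standing Registration is held. So (e) is unavailable.

No — exception (b) applies; Amara's plant is not required to file a quarterly discharge report.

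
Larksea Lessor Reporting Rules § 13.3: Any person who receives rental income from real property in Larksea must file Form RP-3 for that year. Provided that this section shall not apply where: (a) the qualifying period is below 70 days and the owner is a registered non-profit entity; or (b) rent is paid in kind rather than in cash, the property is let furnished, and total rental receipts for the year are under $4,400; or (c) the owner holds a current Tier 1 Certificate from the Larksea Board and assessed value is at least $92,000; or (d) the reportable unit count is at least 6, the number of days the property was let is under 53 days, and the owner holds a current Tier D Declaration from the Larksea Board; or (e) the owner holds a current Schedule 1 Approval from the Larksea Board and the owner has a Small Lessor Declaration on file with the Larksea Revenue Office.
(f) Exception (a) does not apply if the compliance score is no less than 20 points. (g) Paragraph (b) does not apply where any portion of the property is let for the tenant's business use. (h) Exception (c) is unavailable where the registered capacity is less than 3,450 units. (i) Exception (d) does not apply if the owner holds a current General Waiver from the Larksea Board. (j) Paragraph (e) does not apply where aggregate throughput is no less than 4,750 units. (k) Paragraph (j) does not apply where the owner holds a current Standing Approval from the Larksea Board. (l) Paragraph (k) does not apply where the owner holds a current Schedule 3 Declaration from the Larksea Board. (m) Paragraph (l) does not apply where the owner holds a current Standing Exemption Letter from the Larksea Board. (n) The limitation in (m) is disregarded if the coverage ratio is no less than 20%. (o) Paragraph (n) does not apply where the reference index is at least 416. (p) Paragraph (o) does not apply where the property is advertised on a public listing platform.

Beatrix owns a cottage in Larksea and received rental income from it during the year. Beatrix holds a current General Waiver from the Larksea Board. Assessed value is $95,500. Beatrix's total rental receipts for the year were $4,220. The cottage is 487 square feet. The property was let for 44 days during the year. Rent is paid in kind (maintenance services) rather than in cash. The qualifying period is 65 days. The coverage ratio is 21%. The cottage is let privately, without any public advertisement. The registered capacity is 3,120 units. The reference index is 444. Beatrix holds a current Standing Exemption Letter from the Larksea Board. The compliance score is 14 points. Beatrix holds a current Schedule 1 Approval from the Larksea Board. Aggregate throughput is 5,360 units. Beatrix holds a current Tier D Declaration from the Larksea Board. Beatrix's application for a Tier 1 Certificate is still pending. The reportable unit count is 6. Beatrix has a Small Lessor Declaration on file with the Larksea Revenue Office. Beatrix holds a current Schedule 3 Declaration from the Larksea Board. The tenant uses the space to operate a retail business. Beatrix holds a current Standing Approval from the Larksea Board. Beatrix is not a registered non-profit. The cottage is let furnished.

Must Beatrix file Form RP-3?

No — exception (e) applies; Beatrix is not required to file Form RP-3.

Exception (a) requires that the owner is a registered non-profit entity; but Beatrix is not a registered non-profit, so (a) is unavailable.
All of (b)'s requirements are met (rent is paid in kind; the property is let furnished; total rental receipts for the year are $4,220, under the $4,400 limit). But: (g) is triggered — the space is let for business use. So (b) is unavailable.
Exception (c) requires that the owner holds a current Tier 1 Certificate from the Larksea Board; but the Tier 1 Certificate is not current, so (c) is unavailable.
All of (d)'s requirements are met (the reportable unit count is 6, meeting the 6 threshold; the number of days the property was let is 44 days, under the 53 days limit; a current Tier D Declaration is held). But applying paragraph (i): (i) applies — a current General Waiver is held. Exception (d) does not apply.
Exception (e) is satisfied on its face — a current Schedule 1 Approval is held; a Small Lessor Declaration is on file. Applying paragraphs (j)–(p): (j) would limit (e) — aggregate throughput is 5,360 units, meeting the 4,750 units threshold — but (k) sets (j) aside: (k) operates — a current Standing Approval is held. (l) would limit (k) — a current Schedule 3 Declaration is held — but (m) sets (l) aside: (m) operates against (l): a current Standing Exemption Letter is held. (n) applies (the coverage ratio is 21%, meeting the 20% threshold), but yields to (o): (o) operates — the reference index is 444, meeting the 416 threshold. (p) is inapplicable (the property is let privately without advertisement), so (o) stands. Exception (e) stands.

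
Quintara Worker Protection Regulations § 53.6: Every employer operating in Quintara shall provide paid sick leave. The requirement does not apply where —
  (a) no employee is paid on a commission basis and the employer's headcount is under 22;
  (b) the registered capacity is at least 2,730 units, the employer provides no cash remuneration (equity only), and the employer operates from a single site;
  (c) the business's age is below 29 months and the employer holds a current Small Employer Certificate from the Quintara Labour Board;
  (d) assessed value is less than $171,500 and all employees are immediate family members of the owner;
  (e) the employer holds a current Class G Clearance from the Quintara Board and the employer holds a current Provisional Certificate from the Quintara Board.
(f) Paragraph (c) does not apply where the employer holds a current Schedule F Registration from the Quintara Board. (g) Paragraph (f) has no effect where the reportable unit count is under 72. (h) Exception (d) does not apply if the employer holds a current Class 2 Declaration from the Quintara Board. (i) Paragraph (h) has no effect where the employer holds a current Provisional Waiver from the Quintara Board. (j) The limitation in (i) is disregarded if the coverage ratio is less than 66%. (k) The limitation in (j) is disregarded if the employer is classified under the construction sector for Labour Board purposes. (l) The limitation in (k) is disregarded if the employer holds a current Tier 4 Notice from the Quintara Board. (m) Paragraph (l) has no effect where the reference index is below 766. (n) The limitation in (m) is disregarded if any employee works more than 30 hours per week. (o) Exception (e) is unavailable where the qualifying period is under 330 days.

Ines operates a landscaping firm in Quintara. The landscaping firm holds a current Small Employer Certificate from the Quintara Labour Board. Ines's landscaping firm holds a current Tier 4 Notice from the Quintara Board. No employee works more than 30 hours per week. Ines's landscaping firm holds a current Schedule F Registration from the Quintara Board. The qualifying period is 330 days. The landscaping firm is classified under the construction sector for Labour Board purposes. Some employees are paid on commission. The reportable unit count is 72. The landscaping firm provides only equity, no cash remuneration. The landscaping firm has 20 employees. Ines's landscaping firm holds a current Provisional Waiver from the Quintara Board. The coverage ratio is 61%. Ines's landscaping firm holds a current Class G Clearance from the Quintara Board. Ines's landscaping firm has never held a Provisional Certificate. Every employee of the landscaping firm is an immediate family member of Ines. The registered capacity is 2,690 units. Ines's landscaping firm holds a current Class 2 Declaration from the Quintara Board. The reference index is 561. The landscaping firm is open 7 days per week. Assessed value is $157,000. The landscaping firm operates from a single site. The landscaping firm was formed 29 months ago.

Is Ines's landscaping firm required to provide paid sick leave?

No — exception (d) applies; Ines's landscaping firm is not required to provide paid sick leave.

Exception (a) fails — some employees are paid on commission.
Exception (b) fails — the registered capacity is 2,690 units, short of 2,730 units.
Exception (c) does not apply: the business's age is 29 months, not below 29 months.
All of (d)'s requirements are met (assessed value is $157,000, less than the $171,500 limit; every employee is an immediate family member). Applying paragraphs (h)–(n): (h) operates (a current Class 2 Declaration is held), but is displaced by (i): (i) is triggered — a current Provisional Waiver is held. (j) is triggered (the coverage ratio is 61%, less than the 66% limit), but is overridden by (k): (k) operates against (j): the landscaping firm is classified under the construction sector. (l) is engaged (a current Tier 4 Notice is held), but is set aside by (m): (m) is triggered — the reference index is 561, below the 766 limit. (n) is not engaged (no employee exceeds 30 hours/week), so (m) stands. (d) remains available.
Exception (e) requires that the employer holds a current Provisional Certificate from the Quintara Board; but the Provisional Certificate is not current, so (e) is unavailable.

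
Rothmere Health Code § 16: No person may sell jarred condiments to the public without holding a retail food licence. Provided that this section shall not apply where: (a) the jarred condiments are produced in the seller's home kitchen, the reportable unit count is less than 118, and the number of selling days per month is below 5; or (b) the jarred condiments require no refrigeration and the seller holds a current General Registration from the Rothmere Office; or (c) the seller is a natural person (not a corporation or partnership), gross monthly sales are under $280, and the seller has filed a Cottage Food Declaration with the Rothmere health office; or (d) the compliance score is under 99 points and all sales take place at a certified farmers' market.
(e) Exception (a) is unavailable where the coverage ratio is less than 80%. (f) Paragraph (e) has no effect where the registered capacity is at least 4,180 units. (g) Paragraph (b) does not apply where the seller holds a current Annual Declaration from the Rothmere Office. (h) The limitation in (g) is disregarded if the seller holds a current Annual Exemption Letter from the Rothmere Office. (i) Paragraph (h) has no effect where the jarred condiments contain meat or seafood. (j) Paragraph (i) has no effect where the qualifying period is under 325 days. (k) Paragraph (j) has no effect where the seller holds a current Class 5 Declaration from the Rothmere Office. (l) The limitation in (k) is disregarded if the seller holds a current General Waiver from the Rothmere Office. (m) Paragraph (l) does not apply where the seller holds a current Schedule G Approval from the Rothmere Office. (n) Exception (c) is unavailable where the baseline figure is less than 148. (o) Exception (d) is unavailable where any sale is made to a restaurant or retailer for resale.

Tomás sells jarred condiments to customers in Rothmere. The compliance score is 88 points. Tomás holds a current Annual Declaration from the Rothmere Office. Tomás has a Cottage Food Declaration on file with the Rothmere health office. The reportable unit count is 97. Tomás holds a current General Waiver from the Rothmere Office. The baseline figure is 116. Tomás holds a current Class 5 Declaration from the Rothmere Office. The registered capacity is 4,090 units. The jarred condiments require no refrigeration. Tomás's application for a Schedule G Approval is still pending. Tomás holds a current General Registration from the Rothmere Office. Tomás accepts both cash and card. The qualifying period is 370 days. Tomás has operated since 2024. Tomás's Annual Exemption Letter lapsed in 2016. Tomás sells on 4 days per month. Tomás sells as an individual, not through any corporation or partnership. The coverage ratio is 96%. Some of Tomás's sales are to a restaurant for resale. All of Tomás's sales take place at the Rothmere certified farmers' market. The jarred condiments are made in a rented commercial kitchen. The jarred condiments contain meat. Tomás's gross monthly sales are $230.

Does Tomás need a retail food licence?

Exception (a) requires that the jarred condiments are produced in the seller's home kitchen; but the jarred condiments are made in a commercial kitchen, not a home kitchen, so (a) is unavailable.
Exception (b): the jarred condiments are shelf-stable; a current General Registration is held — every condition holds. But: (g) applies — a current Annual Declaration is held. (h), which would lift (g), is not triggered — there is no Annual Exemption Letter in force. (b) is therefore removed.
Exception (c)'s conditions are all satisfied: the seller is a natural person; gross monthly sales are $230, under the $280 limit; a Cottage Food Declaration is on file. But applying paragraph (n): (n) is engaged — the baseline figure is 116, less than the 148 limit. So (c) is unavailable.
Exception (d): the compliance score is 88 points, under the 99 points limit; all sales are at a certified farmers' market — every condition holds. However, paragraph (o) must be considered: (o) operates against (d): some sales are to a restaurant for resale. (d) is therefore removed.
None of the exceptions is available; § 16 applies in full.

Yes — Tomás must hold a retail food licence.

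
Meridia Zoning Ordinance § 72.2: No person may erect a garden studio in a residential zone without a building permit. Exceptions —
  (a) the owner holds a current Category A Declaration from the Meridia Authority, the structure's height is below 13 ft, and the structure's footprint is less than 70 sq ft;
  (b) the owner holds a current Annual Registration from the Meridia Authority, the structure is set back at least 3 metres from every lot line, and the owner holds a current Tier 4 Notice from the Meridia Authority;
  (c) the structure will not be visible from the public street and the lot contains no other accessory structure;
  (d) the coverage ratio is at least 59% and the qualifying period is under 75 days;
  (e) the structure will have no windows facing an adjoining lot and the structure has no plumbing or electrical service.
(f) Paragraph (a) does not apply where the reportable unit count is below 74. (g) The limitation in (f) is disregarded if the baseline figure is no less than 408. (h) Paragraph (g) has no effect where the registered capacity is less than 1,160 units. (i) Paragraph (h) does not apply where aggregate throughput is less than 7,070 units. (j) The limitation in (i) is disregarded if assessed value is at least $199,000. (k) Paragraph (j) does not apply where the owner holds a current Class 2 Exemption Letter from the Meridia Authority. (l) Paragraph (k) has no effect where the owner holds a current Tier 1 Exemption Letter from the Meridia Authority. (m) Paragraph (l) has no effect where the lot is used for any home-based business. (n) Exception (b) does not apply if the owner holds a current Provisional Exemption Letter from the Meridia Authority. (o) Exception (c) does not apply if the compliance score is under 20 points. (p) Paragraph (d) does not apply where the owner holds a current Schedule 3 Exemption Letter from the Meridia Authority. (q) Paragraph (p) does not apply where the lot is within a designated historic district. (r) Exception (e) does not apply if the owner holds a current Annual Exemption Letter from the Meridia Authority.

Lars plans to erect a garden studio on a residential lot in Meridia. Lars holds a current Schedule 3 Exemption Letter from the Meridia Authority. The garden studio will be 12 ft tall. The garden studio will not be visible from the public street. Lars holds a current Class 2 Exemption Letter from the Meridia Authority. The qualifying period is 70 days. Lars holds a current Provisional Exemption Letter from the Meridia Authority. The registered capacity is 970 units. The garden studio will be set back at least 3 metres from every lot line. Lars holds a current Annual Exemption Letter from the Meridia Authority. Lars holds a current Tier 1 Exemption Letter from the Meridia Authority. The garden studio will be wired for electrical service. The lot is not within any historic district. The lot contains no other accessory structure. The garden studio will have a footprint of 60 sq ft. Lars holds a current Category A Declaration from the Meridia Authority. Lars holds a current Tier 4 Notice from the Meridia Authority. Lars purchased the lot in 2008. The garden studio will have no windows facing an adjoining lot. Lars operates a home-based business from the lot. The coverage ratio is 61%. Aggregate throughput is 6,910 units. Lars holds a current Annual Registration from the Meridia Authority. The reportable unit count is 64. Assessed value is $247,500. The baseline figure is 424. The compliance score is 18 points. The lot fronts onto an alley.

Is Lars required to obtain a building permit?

No — exception (a) applies; Lars does not need a building permit.

Exception (a) is satisfied on its face — a current Category A Declaration is held; the structure's height is 12 ft, below the 13 ft limit; the structure's footprint is 60 sq ft, less than the 70 sq ft limit. Considering the limiting provisions: (f) would limit (a) — the reportable unit count is 64, below the 74 limit — but (g) sets (f) aside: (g) operates against (f): the baseline figure is 424, meeting the 408 threshold. (h) would limit (g) — the registered capacity is 970 units, less than the 1,160 units limit — but (i) sets (h) aside: (i) applies — aggregate throughput is 6,910 units, less than the 7,070 units limit. (j) would limit (i) — assessed value is $247,500, meeting the $199,000 threshold — but (k) sets (j) aside: (k) operates against (j): a current Class 2 Exemption Letter is held. (l) would limit (k) — a current Tier 1 Exemption Letter is held — but (m) sets (l) aside: (m) applies — a home-based business operates on the lot. (a) remains available.
All of (b)'s requirements are met (a current Annual Registration is held; the setback is at least 3 m on every side; a current Tier 4 Notice is held). But applying paragraph (n): (n) operates against (b): a current Provisional Exemption Letter is held. (b) is therefore removed.
Exception (c)'s conditions are all satisfied: the structure will not be visible from the street; the lot has no other accessory structure. But: (o) applies — the compliance score is 18 points, under the 20 points limit. So (c) is unavailable.
Exception (d): the coverage ratio is 61%, meeting the 59% threshold; the qualifying period is 70 days, under the 75 days limit — every condition holds. Turning to paragraphs (p)–(q): (p) operates against (d): a current Schedule 3 Exemption Letter is held. (q) does not operate here (the lot is not in a historic district), so (p) stands. Exception (d) does not apply.
Exception (e) does not apply: electrical service is planned.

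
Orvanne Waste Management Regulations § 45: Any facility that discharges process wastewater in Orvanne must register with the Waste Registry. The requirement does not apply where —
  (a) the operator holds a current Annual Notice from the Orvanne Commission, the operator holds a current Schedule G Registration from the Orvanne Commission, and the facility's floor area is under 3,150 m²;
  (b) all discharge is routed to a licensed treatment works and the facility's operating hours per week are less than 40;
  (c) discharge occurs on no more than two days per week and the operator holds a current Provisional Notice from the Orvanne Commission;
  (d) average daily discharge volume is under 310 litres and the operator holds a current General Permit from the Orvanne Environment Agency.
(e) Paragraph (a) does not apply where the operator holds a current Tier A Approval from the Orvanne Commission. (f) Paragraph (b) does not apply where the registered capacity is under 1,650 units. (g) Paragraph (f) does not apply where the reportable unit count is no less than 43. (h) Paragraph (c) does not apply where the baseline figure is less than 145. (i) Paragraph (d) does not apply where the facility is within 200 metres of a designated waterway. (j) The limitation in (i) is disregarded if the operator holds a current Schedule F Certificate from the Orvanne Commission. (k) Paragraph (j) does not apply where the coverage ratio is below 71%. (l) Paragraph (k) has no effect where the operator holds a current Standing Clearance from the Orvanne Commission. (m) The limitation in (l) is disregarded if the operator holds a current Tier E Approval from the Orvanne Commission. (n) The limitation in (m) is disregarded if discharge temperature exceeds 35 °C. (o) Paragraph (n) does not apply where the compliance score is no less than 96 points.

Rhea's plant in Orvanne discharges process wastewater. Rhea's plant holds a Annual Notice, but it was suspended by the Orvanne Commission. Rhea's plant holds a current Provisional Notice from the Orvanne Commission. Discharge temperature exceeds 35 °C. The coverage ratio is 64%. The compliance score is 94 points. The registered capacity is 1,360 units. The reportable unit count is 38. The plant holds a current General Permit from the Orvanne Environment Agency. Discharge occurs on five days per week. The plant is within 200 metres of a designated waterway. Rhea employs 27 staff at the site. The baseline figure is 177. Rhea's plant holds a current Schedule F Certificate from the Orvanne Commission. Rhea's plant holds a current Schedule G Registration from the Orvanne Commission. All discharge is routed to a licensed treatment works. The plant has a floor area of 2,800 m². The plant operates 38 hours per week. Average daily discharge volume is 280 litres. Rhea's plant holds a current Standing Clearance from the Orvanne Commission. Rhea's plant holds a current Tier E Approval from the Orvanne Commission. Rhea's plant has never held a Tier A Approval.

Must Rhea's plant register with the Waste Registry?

No — exception (d) applies; Rhea's plant is not required to register with the Waste Registry.

Exception (a) requires that the operator holds a current Annual Notice from the Orvanne Commission; but the Annual Notice is not current, so (a) is unavailable.
All of (b)'s requirements are met (discharge is routed to a licensed treatment works; the facility's operating hours per week are 38, less than the 40 limit). However, paragraphs (f)–(g) must be considered: (f) operates against (b): the registered capacity is 1,360 units, under the 1,650 units limit. (g), which would lift (f), is not engaged — the reportable unit count is 38, short of 43. So (b) is unavailable.
Exception (c) does not apply: discharge occurs on five days per week.
All of (d)'s requirements are met (average daily discharge volume is 280 litres, under the 310 litres limit; a current General Permit is held). Under paragraphs (i)–(o): (i) would limit (d) — the plant is within 200 m of a designated waterway — but (j) sets (i) aside: (j) operates — a current Schedule F Certificate is held. (k) would limit (j) — the coverage ratio is 64%, below the 71% limit — but (l) sets (k) aside: (l) is engaged — a current Standing Clearance is held. (m) would limit (l) — a current Tier E Approval is held — but (n) sets (m) aside: (n) applies — discharge temperature exceeds 35 °C. (o), which would lift (n), is not engaged — the compliance score is 94 points, short of 96 points. Exception (d) stands.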